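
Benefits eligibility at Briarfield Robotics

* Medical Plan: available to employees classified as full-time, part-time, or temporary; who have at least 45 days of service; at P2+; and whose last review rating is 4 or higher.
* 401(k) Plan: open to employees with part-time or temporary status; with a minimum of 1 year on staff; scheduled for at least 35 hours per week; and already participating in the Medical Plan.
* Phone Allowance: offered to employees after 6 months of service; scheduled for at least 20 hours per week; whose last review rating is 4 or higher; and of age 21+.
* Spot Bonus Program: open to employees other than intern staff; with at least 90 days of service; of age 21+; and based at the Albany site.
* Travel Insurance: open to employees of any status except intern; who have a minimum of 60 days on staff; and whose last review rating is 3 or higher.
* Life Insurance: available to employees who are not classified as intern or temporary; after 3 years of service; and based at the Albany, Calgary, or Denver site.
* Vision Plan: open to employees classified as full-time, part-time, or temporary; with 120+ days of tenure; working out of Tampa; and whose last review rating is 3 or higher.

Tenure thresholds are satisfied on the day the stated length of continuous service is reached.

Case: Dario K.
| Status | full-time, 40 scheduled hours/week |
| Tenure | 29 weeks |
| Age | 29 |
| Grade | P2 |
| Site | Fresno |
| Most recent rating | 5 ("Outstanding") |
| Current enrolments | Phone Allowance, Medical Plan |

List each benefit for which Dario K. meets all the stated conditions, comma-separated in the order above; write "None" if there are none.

Medical Plan — status full-time ✓; service 29 weeks ≥ 45 days ✓; grade P2 ≥ P2 ✓; rating 5 ≥ 4 ✓ → eligible.
401(k) Plan — status full-time ✗ (requires part-time or temporary) → not eligible.
Phone Allowance — service 29 weeks ≥ 6 months (≈180 days) ✓; 40 hrs/wk ≥ 20 ✓; rating 5 ≥ 4 ✓; age 29 ≥ 21 ✓ → eligible.
Spot Bonus Program — status full-time ✓ (not excluded); service 29 weeks ≥ 90 days ✓; age 29 ≥ 21 ✓; site Fresno ✗ (not Albany) → not eligible.
Travel Insurance — status full-time ✓ (not excluded); service 29 weeks ≥ 60 days ✓; rating 5 ≥ 3 ✓ → eligible.
Life Insurance — status full-time ✓ (not excluded); service 29 weeks < 3 years (≈1095 days) ✗ → not eligible.
Vision Plan — status full-time ✓; service 29 weeks ≥ 120 days ✓; site Fresno ✗ (not Tampa) → not eligible.

Medical Plan, Phone Allowance, Travel Insurance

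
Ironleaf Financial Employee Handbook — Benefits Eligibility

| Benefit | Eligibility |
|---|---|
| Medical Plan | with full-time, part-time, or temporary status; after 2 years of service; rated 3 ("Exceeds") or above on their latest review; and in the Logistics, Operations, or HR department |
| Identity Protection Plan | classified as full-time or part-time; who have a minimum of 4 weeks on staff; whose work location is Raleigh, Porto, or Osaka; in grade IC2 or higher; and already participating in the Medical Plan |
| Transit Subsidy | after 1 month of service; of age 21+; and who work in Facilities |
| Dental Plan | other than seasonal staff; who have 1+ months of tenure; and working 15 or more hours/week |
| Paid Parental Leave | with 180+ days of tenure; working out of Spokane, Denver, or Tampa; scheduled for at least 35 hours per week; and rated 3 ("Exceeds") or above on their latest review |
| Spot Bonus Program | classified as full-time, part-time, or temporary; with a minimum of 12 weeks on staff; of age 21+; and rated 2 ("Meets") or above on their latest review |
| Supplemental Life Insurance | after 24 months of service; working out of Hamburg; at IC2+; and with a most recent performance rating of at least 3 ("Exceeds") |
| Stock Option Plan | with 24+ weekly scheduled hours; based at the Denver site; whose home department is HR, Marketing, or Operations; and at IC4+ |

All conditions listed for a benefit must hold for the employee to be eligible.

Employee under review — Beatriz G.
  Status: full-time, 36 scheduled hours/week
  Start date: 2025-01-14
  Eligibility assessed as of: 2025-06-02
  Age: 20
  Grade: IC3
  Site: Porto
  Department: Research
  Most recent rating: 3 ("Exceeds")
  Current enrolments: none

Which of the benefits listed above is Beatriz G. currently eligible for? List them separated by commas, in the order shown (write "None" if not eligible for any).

Dental Plan

Service from 2025-01-14 to 2025-06-02: 139 days.
Medical Plan — status full-time ✓; service 139 days < 2 years (≈730 days) ✗ → not eligible.
Identity Protection Plan — status full-time ✓; service 139 days ≥ 4 weeks (≈28 days) ✓; site Porto ✓; grade IC3 ≥ IC2 ✓; not enrolled in Medical Plan ✗ → not eligible.
Transit Subsidy — service 139 days ≥ 1 month (≈30 days) ✓; age 20 < 21 ✗ → not eligible.
Dental Plan — status full-time ✓ (not excluded); service 139 days ≥ 1 month (≈30 days) ✓; 36 hrs/wk ≥ 15 ✓ → eligible.
Paid Parental Leave — service 139 days < 180 days ✗ → not eligible.
Spot Bonus Program — status full-time ✓; service 139 days ≥ 12 weeks (≈84 days) ✓; age 20 < 21 ✗ → not eligible.
Supplemental Life Insurance — service 139 days < 24 months (≈720 days) ✗ → not eligible.
Stock Option Plan — 36 hrs/wk ≥ 24 ✓; site Porto ✗ (not Denver) → not eligible.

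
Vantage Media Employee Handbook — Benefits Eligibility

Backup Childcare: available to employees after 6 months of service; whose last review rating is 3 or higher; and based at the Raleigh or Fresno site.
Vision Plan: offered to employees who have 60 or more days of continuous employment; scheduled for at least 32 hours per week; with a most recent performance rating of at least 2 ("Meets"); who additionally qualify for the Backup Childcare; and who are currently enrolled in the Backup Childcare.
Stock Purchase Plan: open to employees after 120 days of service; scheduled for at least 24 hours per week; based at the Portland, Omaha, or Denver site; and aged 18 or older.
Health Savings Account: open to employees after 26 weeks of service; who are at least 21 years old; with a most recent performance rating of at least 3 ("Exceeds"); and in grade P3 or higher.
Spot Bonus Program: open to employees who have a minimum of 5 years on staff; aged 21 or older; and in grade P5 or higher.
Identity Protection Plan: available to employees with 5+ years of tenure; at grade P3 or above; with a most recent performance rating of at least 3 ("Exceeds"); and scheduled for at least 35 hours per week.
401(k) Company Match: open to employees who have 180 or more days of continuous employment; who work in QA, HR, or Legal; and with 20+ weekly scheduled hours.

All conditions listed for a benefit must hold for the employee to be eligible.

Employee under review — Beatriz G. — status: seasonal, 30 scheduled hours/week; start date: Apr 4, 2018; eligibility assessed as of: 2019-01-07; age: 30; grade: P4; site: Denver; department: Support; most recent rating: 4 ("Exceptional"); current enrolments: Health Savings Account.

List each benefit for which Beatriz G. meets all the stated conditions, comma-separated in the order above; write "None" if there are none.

Stock Purchase Plan, Health Savings Account

Service from Apr 4, 2018 to 2019-01-07: 278 days.
Backup Childcare — service 278 days ≥ 6 months (≈180 days) ✓; rating 4 ≥ 3 ✓; site Denver ✗ (not Raleigh or Fresno) → not eligible.
Vision Plan — service 278 days ≥ 60 days ✓; 30 hrs/wk < 32 ✗ → not eligible.
Stock Purchase Plan — service 278 days ≥ 120 days ✓; 30 hrs/wk ≥ 24 ✓; site Denver ✓; age 30 ≥ 18 ✓ → eligible.
Health Savings Account — service 278 days ≥ 26 weeks (≈182 days) ✓; age 30 ≥ 21 ✓; rating 4 ≥ 3 ✓; grade P4 ≥ P3 ✓ → eligible.
Spot Bonus Program — service 278 days < 5 years (≈1825 days) ✗ → not eligible.
Identity Protection Plan — service 278 days < 5 years (≈1825 days) ✗ → not eligible.
401(k) Company Match — service 278 days ≥ 180 days ✓; dept Support ✗ → not eligible.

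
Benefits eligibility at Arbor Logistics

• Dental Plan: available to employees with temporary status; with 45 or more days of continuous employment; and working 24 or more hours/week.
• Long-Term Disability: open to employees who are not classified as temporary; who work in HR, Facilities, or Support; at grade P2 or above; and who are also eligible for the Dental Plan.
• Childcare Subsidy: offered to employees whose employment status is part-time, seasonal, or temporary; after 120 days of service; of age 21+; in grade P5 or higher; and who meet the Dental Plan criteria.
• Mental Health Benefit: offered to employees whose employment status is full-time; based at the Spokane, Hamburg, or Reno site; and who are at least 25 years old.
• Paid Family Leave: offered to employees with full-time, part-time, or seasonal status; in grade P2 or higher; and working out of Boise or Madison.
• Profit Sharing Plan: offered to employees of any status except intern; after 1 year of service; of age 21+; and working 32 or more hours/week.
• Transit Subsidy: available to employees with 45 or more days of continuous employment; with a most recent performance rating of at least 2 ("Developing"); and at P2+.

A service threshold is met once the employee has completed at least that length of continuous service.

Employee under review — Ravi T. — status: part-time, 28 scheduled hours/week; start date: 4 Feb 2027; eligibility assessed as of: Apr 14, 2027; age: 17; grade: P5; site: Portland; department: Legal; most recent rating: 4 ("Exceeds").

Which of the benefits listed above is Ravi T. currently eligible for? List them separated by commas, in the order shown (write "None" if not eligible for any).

Service from 4 Feb 2027 to Apr 14, 2027: 69 days.
Dental Plan — status part-time ✗ (requires temporary) → not eligible.
Long-Term Disability — status part-time ✓ (not excluded); dept Legal ✗ → not eligible.
Childcare Subsidy — status part-time ✓; service 69 days < 120 days ✗ → not eligible.
Mental Health Benefit — status part-time ✗ (requires full-time) → not eligible.
Paid Family Leave — status part-time ✓; grade P5 ≥ P2 ✓; site Portland ✗ (not Boise or Madison) → not eligible.
Profit Sharing Plan — status part-time ✓ (not excluded); service 69 days < 1 year (≈365 days) ✗ → not eligible.
Transit Subsidy — service 69 days ≥ 45 days ✓; rating 4 ≥ 2 ✓; grade P5 ≥ P2 ✓ → eligible.

Transit Subsidy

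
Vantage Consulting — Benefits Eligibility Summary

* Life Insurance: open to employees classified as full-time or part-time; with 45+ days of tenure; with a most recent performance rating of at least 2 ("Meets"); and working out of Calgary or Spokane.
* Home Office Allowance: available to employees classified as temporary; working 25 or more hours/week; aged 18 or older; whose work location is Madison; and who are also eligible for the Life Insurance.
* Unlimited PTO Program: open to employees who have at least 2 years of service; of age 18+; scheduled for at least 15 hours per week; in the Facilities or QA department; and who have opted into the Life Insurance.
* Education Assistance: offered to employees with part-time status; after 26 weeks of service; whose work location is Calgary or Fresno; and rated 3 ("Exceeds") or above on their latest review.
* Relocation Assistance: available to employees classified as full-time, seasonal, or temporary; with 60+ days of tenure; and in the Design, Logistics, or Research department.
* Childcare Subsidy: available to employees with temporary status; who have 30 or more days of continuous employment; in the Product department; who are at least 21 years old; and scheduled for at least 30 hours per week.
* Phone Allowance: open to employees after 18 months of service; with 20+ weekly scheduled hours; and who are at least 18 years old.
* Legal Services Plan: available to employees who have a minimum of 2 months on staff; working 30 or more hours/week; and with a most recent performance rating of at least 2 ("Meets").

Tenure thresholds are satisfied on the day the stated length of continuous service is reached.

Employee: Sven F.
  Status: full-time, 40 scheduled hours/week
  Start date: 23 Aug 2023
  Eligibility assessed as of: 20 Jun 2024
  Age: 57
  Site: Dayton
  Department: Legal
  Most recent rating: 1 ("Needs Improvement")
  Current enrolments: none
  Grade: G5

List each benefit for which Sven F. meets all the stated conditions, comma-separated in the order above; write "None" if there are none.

Service from 23 Aug 2023 to 20 Jun 2024: 302 days.
Life Insurance — status full-time ✓; service 302 days ≥ 45 days ✓; rating 1 < 2 ✗ → not eligible.
Home Office Allowance — status full-time ✗ (requires temporary) → not eligible.
Unlimited PTO Program — service 302 days < 2 years (≈730 days) ✗ → not eligible.
Education Assistance — status full-time ✗ (requires part-time) → not eligible.
Relocation Assistance — status full-time ✓; service 302 days ≥ 60 days ✓; dept Legal ✗ → not eligible.
Childcare Subsidy — status full-time ✗ (requires temporary) → not eligible.
Phone Allowance — service 302 days < 18 months (≈540 days) ✗ → not eligible.
Legal Services Plan — service 302 days ≥ 2 months (≈60 days) ✓; 40 hrs/wk ≥ 30 ✓; rating 1 < 2 ✗ → not eligible.

None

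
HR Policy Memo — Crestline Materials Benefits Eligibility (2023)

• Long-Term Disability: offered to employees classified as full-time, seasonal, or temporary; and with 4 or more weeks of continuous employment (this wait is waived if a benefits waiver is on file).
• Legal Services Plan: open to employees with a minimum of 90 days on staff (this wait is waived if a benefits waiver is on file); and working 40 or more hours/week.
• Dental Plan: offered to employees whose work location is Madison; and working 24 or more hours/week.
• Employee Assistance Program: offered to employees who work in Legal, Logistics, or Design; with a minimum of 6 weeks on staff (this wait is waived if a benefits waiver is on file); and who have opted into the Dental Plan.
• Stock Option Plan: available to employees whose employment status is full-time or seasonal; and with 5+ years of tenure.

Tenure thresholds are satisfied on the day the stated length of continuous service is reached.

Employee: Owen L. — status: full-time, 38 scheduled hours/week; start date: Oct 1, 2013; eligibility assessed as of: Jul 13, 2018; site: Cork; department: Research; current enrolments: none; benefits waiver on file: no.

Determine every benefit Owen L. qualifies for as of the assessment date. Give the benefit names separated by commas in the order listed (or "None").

Service from Oct 1, 2013 to Jul 13, 2018: 1746 days.
Long-Term Disability — status full-time ✓; no waiver, service 1746 days ≥ 4 weeks (≈28 days) ✓ → eligible.
Legal Services Plan — no waiver, service 1746 days ≥ 90 days ✓; 38 hrs/wk < 40 ✗ → not eligible.
Dental Plan — site Cork ✗ (not Madison) → not eligible.
Employee Assistance Program — dept Research ✗ → not eligible.
Stock Option Plan — status full-time ✓; service 1746 days < 5 years (≈1825 days) ✗ → not eligible.

Long-Term Disability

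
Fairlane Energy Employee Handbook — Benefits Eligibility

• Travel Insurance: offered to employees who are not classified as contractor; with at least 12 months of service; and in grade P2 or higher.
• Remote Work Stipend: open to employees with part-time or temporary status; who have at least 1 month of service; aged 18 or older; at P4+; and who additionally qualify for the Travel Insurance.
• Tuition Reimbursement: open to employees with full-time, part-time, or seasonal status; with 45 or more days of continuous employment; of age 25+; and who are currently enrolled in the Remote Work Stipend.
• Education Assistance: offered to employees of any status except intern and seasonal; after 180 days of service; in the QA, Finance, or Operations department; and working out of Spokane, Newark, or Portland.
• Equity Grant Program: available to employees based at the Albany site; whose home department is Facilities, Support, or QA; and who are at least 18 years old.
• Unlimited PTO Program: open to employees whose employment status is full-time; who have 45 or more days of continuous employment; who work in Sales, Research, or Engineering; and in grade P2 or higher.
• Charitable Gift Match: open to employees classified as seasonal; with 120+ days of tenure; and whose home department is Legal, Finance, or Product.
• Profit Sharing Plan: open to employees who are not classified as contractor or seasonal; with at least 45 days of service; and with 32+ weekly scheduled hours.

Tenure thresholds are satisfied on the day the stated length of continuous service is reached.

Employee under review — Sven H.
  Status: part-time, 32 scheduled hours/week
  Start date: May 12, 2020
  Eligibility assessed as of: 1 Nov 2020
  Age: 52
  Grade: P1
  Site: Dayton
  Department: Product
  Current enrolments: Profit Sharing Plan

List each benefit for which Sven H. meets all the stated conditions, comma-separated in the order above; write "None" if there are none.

Service from May 12, 2020 to 1 Nov 2020: 173 days.
Travel Insurance — status part-time ✓ (not excluded); service 173 days < 12 months (≈360 days) ✗ → not eligible.
Remote Work Stipend — status part-time ✓; service 173 days ≥ 1 month (≈30 days) ✓; age 52 ≥ 18 ✓; grade P1 < P4 ✗ → not eligible.
Tuition Reimbursement — status part-time ✓; service 173 days ≥ 45 days ✓; age 52 ≥ 25 ✓; not enrolled in Remote Work Stipend ✗ → not eligible.
Education Assistance — status part-time ✓ (not excluded); service 173 days < 180 days ✗ → not eligible.
Equity Grant Program — site Dayton ✗ (not Albany) → not eligible.
Unlimited PTO Program — status part-time ✗ (requires full-time) → not eligible.
Charitable Gift Match — status part-time ✗ (requires seasonal) → not eligible.
Profit Sharing Plan — status part-time ✓ (not excluded); service 173 days ≥ 45 days ✓; 32 hrs/wk ≥ 32 ✓ → eligible.

Profit Sharing Plan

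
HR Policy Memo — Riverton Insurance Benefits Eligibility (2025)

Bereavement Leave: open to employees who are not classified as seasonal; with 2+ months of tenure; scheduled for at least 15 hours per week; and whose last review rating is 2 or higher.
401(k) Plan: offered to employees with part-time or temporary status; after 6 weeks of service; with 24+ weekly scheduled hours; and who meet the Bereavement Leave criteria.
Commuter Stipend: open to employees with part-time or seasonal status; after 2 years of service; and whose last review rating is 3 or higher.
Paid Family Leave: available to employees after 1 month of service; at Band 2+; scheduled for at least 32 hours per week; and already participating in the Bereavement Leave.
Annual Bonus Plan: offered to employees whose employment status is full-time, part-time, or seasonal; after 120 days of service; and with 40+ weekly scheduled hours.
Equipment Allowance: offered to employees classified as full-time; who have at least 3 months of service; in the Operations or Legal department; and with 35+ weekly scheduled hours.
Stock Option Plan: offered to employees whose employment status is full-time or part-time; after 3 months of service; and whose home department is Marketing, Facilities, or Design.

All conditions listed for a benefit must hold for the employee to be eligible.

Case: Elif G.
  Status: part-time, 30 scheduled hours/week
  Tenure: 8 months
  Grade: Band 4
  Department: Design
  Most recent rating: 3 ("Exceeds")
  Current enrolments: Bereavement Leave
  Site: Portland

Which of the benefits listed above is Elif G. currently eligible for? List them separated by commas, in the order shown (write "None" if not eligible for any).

Bereavement Leave — status part-time ✓ (not excluded); service 8 months ≥ 2 months ✓; 30 hrs/wk ≥ 15 ✓; rating 3 ≥ 2 ✓ → eligible.
401(k) Plan — status part-time ✓; service 8 months ≥ 6 weeks (≈42 days) ✓; 30 hrs/wk ≥ 24 ✓; eligible for Bereavement Leave ✓ → eligible.
Commuter Stipend — status part-time ✓; service 8 months < 2 years (≈730 days) ✗ → not eligible.
Paid Family Leave — service 8 months ≥ 1 month ✓; grade Band 4 ≥ Band 2 ✓; 30 hrs/wk < 32 ✗ → not eligible.
Annual Bonus Plan — status part-time ✓; service 8 months ≥ 120 days ✓; 30 hrs/wk < 40 ✗ → not eligible.
Equipment Allowance — status part-time ✗ (requires full-time) → not eligible.
Stock Option Plan — status part-time ✓; service 8 months ≥ 3 months ✓; dept Design ✓ → eligible.

Bereavement Leave, 401(k) Plan, Stock Option Plan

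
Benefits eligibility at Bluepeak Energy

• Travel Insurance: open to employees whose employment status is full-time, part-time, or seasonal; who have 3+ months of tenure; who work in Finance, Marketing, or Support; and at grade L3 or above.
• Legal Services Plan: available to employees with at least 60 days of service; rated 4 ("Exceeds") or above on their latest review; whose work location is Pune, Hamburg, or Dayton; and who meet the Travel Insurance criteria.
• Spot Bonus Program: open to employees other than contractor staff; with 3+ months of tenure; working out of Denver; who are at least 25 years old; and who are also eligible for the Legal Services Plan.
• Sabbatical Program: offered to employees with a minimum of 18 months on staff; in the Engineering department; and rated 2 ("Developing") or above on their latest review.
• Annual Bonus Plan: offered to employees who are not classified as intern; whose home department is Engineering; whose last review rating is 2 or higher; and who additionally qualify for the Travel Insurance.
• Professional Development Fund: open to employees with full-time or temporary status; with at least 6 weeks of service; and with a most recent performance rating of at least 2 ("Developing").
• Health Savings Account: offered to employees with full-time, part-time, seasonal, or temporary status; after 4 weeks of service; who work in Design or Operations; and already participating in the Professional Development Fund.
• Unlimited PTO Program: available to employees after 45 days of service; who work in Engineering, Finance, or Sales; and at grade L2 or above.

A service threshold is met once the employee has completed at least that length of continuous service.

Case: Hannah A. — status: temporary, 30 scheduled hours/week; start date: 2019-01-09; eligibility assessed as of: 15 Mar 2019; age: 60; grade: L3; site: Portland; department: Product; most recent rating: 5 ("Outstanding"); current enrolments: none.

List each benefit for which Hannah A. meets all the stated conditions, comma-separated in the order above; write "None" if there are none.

Service from 2019-01-09 to 15 Mar 2019: 65 days.
Travel Insurance — status temporary ✗ (requires full-time, part-time, or seasonal) → not eligible.
Legal Services Plan — service 65 days ≥ 60 days ✓; rating 5 ≥ 4 ✓; site Portland ✗ (not Pune, Hamburg, or Dayton) → not eligible.
Spot Bonus Program — status temporary ✓ (not excluded); service 65 days < 3 months (≈90 days) ✗ → not eligible.
Sabbatical Program — service 65 days < 18 months (≈540 days) ✗ → not eligible.
Annual Bonus Plan — status temporary ✓ (not excluded); dept Product ✗ → not eligible.
Professional Development Fund — status temporary ✓; service 65 days ≥ 6 weeks (≈42 days) ✓; rating 5 ≥ 2 ✓ → eligible.
Health Savings Account — status temporary ✓; service 65 days ≥ 4 weeks (≈28 days) ✓; dept Product ✗ → not eligible.
Unlimited PTO Program — service 65 days ≥ 45 days ✓; dept Product ✗ → not eligible.

Professional Development Fund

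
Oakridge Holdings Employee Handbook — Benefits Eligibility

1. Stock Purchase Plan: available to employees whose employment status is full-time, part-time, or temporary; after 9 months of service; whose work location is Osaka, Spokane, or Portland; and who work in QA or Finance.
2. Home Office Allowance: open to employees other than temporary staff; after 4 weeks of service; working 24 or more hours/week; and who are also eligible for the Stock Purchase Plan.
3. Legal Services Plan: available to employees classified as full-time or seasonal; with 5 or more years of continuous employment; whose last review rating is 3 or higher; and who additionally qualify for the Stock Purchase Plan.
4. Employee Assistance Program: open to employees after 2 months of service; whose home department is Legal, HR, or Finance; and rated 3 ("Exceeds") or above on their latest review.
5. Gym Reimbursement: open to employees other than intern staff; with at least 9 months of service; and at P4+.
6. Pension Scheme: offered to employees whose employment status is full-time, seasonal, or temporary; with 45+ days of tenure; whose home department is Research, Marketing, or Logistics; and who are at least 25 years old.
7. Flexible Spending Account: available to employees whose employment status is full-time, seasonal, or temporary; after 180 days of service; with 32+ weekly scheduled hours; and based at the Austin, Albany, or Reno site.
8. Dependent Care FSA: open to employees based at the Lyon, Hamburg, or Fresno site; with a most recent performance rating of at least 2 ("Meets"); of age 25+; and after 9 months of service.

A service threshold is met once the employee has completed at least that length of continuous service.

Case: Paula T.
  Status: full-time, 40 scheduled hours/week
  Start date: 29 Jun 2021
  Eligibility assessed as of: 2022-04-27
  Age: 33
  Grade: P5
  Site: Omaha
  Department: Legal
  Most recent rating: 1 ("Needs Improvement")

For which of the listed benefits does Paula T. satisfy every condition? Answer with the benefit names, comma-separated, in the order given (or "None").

Service from 29 Jun 2021 to 2022-04-27: 302 days.
Stock Purchase Plan — status full-time ✓; service 302 days ≥ 9 months (≈270 days) ✓; site Omaha ✗ (not Osaka, Spokane, or Portland) → not eligible.
Home Office Allowance — status full-time ✓ (not excluded); service 302 days ≥ 4 weeks (≈28 days) ✓; 40 hrs/wk ≥ 24 ✓; not eligible for Stock Purchase Plan ✗ → not eligible.
Legal Services Plan — status full-time ✓; service 302 days < 5 years (≈1825 days) ✗ → not eligible.
Employee Assistance Program — service 302 days ≥ 2 months (≈60 days) ✓; dept Legal ✓; rating 1 < 3 ✗ → not eligible.
Gym Reimbursement — status full-time ✓ (not excluded); service 302 days ≥ 9 months (≈270 days) ✓; grade P5 ≥ P4 ✓ → eligible.
Pension Scheme — status full-time ✓; service 302 days ≥ 45 days ✓; dept Legal ✗ → not eligible.
Flexible Spending Account — status full-time ✓; service 302 days ≥ 180 days ✓; 40 hrs/wk ≥ 32 ✓; site Omaha ✗ (not Austin, Albany, or Reno) → not eligible.
Dependent Care FSA — site Omaha ✗ (not Lyon, Hamburg, or Fresno) → not eligible.

Gym Reimbursement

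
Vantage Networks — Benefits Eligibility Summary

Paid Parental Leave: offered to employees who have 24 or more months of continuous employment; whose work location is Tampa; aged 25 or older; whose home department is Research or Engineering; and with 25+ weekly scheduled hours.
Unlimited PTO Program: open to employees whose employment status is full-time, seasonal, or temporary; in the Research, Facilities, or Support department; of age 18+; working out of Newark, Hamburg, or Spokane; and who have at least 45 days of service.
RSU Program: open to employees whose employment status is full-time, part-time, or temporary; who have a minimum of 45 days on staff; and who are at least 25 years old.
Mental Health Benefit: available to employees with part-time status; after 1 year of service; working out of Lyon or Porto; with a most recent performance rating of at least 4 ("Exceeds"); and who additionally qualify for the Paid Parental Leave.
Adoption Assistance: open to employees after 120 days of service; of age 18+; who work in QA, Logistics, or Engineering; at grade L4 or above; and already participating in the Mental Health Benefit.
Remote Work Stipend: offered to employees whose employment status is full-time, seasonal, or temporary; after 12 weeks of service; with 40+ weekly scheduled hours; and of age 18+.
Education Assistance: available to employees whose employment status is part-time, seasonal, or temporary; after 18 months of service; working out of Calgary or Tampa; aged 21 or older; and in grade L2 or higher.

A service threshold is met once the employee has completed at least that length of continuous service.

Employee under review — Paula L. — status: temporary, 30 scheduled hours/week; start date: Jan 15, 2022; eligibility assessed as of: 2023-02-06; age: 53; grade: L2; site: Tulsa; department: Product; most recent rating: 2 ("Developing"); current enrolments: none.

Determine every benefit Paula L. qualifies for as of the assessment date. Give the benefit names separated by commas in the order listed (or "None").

RSU Program

Service from Jan 15, 2022 to 2023-02-06: 387 days.
Paid Parental Leave — service 387 days < 24 months (≈720 days) ✗ → not eligible.
Unlimited PTO Program — status temporary ✓; dept Product ✗ → not eligible.
RSU Program — status temporary ✓; service 387 days ≥ 45 days ✓; age 53 ≥ 25 ✓ → eligible.
Mental Health Benefit — status temporary ✗ (requires part-time) → not eligible.
Adoption Assistance — service 387 days ≥ 120 days ✓; age 53 ≥ 18 ✓; dept Product ✗ → not eligible.
Remote Work Stipend — status temporary ✓; service 387 days ≥ 12 weeks (≈84 days) ✓; 30 hrs/wk < 40 ✗ → not eligible.
Education Assistance — status temporary ✓; service 387 days < 18 months (≈540 days) ✗ → not eligible.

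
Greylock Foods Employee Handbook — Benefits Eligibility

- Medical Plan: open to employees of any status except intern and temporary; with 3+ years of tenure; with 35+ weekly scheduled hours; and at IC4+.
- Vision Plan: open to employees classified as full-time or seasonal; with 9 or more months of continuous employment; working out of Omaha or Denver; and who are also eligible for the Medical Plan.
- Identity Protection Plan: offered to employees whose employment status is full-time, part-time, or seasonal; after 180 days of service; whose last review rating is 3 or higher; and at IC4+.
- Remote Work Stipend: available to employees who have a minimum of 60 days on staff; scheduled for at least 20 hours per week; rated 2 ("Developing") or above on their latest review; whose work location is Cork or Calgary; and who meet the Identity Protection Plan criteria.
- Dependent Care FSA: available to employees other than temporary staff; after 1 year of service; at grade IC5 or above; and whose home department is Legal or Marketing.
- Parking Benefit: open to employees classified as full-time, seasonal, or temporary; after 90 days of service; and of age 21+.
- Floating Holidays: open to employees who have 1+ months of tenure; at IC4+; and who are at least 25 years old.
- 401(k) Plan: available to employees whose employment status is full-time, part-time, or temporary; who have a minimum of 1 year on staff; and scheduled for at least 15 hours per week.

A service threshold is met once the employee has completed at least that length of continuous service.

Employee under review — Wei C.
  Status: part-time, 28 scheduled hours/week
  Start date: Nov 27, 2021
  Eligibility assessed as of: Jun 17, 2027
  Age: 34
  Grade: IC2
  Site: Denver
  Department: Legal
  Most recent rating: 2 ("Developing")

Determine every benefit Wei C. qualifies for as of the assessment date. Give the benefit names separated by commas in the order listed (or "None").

401(k) Plan

Service from Nov 27, 2021 to Jun 17, 2027: 2028 days.
Medical Plan — status part-time ✓ (not excluded); service 2028 days ≥ 3 years (≈1095 days) ✓; 28 hrs/wk < 35 ✗ → not eligible.
Vision Plan — status part-time ✗ (requires full-time or seasonal) → not eligible.
Identity Protection Plan — status part-time ✓; service 2028 days ≥ 180 days ✓; rating 2 < 3 ✗ → not eligible.
Remote Work Stipend — service 2028 days ≥ 60 days ✓; 28 hrs/wk ≥ 20 ✓; rating 2 ≥ 2 ✓; site Denver ✗ (not Cork or Calgary) → not eligible.
Dependent Care FSA — status part-time ✓ (not excluded); service 2028 days ≥ 1 year (≈365 days) ✓; grade IC2 < IC5 ✗ → not eligible.
Parking Benefit — status part-time ✗ (requires full-time, seasonal, or temporary) → not eligible.
Floating Holidays — service 2028 days ≥ 1 month (≈30 days) ✓; grade IC2 < IC4 ✗ → not eligible.
401(k) Plan — status part-time ✓; service 2028 days ≥ 1 year (≈365 days) ✓; 28 hrs/wk ≥ 15 ✓ → eligible.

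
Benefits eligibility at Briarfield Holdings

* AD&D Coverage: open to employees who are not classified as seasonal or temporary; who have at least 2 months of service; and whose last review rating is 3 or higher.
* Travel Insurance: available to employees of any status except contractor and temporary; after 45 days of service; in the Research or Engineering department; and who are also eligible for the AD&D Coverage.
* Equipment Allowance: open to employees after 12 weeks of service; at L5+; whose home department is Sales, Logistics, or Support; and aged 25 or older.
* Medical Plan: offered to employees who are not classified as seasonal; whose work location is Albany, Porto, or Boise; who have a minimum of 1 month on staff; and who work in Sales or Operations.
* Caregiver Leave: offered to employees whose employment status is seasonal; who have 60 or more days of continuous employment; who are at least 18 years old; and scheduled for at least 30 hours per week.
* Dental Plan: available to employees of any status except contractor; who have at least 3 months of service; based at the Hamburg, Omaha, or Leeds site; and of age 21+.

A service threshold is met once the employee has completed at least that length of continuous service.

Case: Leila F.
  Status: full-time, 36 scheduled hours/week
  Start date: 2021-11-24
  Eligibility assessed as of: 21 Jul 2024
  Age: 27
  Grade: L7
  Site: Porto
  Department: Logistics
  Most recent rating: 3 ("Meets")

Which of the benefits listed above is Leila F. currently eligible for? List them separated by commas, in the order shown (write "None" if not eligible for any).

AD&D Coverage, Equipment Allowance

Service from 2021-11-24 to 21 Jul 2024: 970 days.
AD&D Coverage — status full-time ✓ (not excluded); service 970 days ≥ 2 months (≈60 days) ✓; rating 3 ≥ 3 ✓ → eligible.
Travel Insurance — status full-time ✓ (not excluded); service 970 days ≥ 45 days ✓; dept Logistics ✗ → not eligible.
Equipment Allowance — service 970 days ≥ 12 weeks (≈84 days) ✓; grade L7 ≥ L5 ✓; dept Logistics ✓; age 27 ≥ 25 ✓ → eligible.
Medical Plan — status full-time ✓ (not excluded); site Porto ✓; service 970 days ≥ 1 month (≈30 days) ✓; dept Logistics ✗ → not eligible.
Caregiver Leave — status full-time ✗ (requires seasonal) → not eligible.
Dental Plan — status full-time ✓ (not excluded); service 970 days ≥ 3 months (≈90 days) ✓; site Porto ✗ (not Hamburg, Omaha, or Leeds) → not eligible.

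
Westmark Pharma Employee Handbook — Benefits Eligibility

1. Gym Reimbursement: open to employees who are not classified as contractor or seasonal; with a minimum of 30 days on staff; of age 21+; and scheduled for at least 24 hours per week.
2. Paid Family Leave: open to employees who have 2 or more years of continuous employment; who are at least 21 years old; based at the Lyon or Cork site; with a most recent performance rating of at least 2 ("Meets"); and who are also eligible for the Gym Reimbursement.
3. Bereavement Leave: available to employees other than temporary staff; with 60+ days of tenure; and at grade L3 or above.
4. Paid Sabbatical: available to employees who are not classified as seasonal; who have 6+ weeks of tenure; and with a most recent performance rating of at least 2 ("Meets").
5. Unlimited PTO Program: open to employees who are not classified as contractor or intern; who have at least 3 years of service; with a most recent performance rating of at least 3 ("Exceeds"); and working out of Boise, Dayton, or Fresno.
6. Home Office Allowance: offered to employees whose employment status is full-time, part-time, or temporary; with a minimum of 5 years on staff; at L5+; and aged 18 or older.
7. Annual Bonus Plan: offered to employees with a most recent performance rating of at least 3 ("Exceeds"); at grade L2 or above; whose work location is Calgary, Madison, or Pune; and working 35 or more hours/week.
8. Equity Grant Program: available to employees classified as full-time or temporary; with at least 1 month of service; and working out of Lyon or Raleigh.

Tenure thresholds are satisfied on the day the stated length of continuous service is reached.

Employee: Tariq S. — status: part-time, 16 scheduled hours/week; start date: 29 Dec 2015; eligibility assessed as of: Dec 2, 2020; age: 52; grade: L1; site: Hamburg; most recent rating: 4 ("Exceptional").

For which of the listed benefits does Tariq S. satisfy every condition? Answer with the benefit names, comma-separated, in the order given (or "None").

Service from 29 Dec 2015 to Dec 2, 2020: 1800 days.
Gym Reimbursement — status part-time ✓ (not excluded); service 1800 days ≥ 30 days ✓; age 52 ≥ 21 ✓; 16 hrs/wk < 24 ✗ → not eligible.
Paid Family Leave — service 1800 days ≥ 2 years (≈730 days) ✓; age 52 ≥ 21 ✓; site Hamburg ✗ (not Lyon or Cork) → not eligible.
Bereavement Leave — status part-time ✓ (not excluded); service 1800 days ≥ 60 days ✓; grade L1 < L3 ✗ → not eligible.
Paid Sabbatical — status part-time ✓ (not excluded); service 1800 days ≥ 6 weeks (≈42 days) ✓; rating 4 ≥ 2 ✓ → eligible.
Unlimited PTO Program — status part-time ✓ (not excluded); service 1800 days ≥ 3 years (≈1095 days) ✓; rating 4 ≥ 3 ✓; site Hamburg ✗ (not Boise, Dayton, or Fresno) → not eligible.
Home Office Allowance — status part-time ✓; service 1800 days < 5 years (≈1825 days) ✗ → not eligible.
Annual Bonus Plan — rating 4 ≥ 3 ✓; grade L1 < L2 ✗ → not eligible.
Equity Grant Program — status part-time ✗ (requires full-time or temporary) → not eligible.

Paid Sabbatical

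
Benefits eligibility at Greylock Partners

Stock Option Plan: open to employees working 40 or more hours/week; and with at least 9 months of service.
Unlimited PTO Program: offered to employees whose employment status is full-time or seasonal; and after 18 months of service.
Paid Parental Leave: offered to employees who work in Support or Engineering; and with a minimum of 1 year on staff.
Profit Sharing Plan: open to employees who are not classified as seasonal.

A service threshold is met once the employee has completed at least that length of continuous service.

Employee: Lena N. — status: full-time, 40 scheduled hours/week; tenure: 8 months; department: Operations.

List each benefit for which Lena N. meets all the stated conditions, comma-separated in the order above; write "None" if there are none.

Stock Option Plan — 40 hrs/wk ≥ 40 ✓; service 8 months < 9 months ✗ → not eligible.
Unlimited PTO Program — status full-time ✓; service 8 months < 18 months ✗ → not eligible.
Paid Parental Leave — dept Operations ✗ → not eligible.
Profit Sharing Plan — status full-time ✓ (not excluded) → eligible.

Profit Sharing Plan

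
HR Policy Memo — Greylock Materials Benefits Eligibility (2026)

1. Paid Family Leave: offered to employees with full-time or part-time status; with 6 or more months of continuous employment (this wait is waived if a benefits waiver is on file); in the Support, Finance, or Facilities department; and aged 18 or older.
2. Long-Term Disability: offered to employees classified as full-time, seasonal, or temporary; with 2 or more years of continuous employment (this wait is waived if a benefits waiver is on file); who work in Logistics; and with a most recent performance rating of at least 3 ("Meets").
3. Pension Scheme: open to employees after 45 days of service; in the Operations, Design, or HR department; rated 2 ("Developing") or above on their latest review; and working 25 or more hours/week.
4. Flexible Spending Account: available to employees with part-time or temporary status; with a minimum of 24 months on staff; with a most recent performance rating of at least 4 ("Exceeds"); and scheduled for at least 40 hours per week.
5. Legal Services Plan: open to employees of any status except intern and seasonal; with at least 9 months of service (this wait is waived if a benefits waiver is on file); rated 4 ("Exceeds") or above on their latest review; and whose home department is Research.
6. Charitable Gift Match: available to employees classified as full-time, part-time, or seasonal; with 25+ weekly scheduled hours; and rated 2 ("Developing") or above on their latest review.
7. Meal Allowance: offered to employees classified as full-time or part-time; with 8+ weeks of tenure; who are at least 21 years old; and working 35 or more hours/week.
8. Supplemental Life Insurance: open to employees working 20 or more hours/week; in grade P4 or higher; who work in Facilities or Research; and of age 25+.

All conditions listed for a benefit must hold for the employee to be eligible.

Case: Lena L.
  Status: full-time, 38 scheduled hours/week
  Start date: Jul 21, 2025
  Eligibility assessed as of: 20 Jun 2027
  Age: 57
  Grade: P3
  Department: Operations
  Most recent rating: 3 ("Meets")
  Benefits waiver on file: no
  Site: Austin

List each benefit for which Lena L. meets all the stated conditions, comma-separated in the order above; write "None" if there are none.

Pension Scheme, Charitable Gift Match, Meal Allowance

Service from Jul 21, 2025 to 20 Jun 2027: 699 days.
Paid Family Leave — status full-time ✓; no waiver, service 699 days ≥ 6 months (≈180 days) ✓; dept Operations ✗ → not eligible.
Long-Term Disability — status full-time ✓; no waiver, service 699 days < 2 years (≈730 days) ✗ → not eligible.
Pension Scheme — service 699 days ≥ 45 days ✓; dept Operations ✓; rating 3 ≥ 2 ✓; 38 hrs/wk ≥ 25 ✓ → eligible.
Flexible Spending Account — status full-time ✗ (requires part-time or temporary) → not eligible.
Legal Services Plan — status full-time ✓ (not excluded); no waiver, service 699 days ≥ 9 months (≈270 days) ✓; rating 3 < 4 ✗ → not eligible.
Charitable Gift Match — status full-time ✓; 38 hrs/wk ≥ 25 ✓; rating 3 ≥ 2 ✓ → eligible.
Meal Allowance — status full-time ✓; service 699 days ≥ 8 weeks (≈56 days) ✓; age 57 ≥ 21 ✓; 38 hrs/wk ≥ 35 ✓ → eligible.
Supplemental Life Insurance — 38 hrs/wk ≥ 20 ✓; grade P3 < P4 ✗ → not eligible.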